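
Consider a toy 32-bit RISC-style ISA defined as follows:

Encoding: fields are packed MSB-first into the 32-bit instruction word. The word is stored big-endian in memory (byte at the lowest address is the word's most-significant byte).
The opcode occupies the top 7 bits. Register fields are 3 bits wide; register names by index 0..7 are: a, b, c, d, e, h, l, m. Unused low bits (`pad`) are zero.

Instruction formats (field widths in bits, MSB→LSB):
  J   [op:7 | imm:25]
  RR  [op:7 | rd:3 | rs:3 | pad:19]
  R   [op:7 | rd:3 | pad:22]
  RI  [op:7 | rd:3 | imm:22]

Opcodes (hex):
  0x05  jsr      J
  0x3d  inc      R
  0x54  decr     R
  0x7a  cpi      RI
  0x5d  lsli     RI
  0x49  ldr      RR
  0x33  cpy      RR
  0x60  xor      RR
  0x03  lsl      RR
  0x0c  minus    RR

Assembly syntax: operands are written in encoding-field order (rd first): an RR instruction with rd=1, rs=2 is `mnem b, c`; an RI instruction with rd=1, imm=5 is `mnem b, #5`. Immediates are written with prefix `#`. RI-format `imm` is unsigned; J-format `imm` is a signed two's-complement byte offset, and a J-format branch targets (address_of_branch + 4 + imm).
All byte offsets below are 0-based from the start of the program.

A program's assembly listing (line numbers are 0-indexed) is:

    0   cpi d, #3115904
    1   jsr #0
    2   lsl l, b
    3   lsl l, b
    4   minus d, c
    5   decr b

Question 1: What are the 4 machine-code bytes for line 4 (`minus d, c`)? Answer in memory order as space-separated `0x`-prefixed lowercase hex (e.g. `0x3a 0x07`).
L4: minus op=0xc:7|rd=3:3|rs=2:3|pad=0:19 ⇒ 0x18d00000 ⇒ big 18 d0 00 00

0x18 0xd0 0x00 0x00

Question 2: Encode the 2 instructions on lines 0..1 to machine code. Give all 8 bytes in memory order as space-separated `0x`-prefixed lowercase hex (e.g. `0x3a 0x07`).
L0: cpi op=0x7a:7|rd=3:3|imm=3115904:22 ⇒ 0xf4ef8b80 ⇒ big f4 ef 8b 80
L1: jsr op=0x5:7|imm=0:25 ⇒ 0x0a000000 ⇒ big 0a 00 00 00

0xf4 0xef 0x8b 0x80 0x0a 0x00 0x00 0x00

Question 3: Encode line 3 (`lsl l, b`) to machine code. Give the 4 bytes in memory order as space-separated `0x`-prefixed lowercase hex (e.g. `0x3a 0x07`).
3. lsl fields op=0x3:7|rd=6:3|rs=1:3|pad=0:19 → word 07880000h → 07 88 00 00

0x07 0x88 0x00 0x00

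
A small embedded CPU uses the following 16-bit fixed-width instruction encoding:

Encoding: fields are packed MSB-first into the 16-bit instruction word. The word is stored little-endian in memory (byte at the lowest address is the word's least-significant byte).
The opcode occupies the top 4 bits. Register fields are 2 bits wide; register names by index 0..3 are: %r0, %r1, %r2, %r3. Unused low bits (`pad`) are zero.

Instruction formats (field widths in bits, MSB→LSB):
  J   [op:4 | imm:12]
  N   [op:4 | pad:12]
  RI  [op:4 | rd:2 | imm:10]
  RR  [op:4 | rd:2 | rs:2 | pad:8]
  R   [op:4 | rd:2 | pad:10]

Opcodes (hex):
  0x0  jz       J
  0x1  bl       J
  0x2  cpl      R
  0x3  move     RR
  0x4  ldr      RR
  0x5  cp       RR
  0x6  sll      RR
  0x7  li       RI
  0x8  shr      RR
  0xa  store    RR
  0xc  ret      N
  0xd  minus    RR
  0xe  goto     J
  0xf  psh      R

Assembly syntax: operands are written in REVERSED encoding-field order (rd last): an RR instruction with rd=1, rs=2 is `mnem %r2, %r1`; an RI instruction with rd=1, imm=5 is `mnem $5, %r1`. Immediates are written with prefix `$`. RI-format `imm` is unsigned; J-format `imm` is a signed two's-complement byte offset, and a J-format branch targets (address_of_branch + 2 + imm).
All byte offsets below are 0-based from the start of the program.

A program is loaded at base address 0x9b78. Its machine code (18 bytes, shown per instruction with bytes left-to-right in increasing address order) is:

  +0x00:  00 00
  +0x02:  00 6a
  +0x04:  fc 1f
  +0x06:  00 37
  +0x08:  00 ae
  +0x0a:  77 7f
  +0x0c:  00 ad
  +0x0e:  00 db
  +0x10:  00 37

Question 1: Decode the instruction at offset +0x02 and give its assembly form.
[02] 00 6a → 0x6a00
  opcode bits[15:12]=0x6: sll/RR
  rd@[11:10]=0x2 ⇒ %r2
  rs@[9:8]=0x2 ⇒ %r2

sll %r2, %r2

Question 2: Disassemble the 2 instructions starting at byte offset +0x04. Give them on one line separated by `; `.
@+04  little-endian(fc 1f) = 0x1ffc
  opcode bits[15:12]=0x1: bl/J
  imm: (w>>0)&0xfff=0xffc (s12→-4) → $-4
@+06  little-endian(00 37) = 0x3700
  opcode bits[15:12]=0x3: move/RR
  rd: (w>>10)&0x3=0x1 → %r1
  rs: (w>>8)&0x3=0x3 → %r3

bl $-4; move %r3, %r1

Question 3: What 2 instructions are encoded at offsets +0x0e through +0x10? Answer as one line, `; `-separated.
[0e] 00 db → 0xdb00
  opcode bits[15:12]=0xd: minus/RR
  rd: (w>>10)&0x3=0x2 → %r2
  rs: (w>>8)&0x3=0x3 → %r3
[10] 00 37 → 0x3700
  opcode bits[15:12]=0x3: move/RR
  rd: (w>>10)&0x3=0x1 → %r1
  rs: (w>>8)&0x3=0x3 → %r3

minus %r3, %r2; move %r3, %r1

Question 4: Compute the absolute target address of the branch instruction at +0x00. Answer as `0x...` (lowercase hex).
0x9b7a

[00] 00 00 → 0x0000
  opcode bits[15:12]=0x0: jz/J
  imm@[11:0]=0x0 ⇒ $0
  target = base 0x9b78 + off 0x00 + 2 + imm 0 = 0x9b7a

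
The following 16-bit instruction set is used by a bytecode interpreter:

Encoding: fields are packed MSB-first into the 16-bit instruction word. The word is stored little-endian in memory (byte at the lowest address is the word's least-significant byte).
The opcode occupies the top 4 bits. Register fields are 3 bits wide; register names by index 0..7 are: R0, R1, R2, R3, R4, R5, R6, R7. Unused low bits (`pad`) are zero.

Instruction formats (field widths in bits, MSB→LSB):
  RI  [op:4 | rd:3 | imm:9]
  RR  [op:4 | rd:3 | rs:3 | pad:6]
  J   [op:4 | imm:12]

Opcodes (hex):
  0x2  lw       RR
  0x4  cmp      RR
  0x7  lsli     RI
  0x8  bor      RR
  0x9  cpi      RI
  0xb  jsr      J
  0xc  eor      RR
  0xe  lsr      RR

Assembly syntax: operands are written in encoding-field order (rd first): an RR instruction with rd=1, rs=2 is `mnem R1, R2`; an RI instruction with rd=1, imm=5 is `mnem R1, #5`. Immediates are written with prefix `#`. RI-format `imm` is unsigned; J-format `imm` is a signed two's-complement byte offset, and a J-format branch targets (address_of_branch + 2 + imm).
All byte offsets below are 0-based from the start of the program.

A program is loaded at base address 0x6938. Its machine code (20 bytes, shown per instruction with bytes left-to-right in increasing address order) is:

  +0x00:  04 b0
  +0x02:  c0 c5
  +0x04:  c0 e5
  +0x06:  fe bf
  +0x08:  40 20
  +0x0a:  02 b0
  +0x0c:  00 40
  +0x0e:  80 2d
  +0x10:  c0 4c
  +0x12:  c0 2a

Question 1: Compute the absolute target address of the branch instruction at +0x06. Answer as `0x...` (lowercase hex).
@+06  little-endian(fe bf) = 0xbffe
  top 4b → 0xb → jsr [J]
  [11:0] imm=4094 (s12→-2) = #-2
  target = base 0x6938 + off 0x06 + 2 + imm -2 = 0x693e

0x693e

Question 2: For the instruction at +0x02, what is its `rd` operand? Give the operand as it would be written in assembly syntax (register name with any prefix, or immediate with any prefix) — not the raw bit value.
R2

[02] c0 c5 → 0xc5c0
  op=0xc5c0>>12=0xc ⇒ eor (RR)
  rd@[11:9]=0x2 ⇒ R2
  rs@[8:6]=0x7 ⇒ R7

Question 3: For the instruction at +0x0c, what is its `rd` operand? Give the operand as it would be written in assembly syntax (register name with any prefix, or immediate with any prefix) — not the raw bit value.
R0

+0x0c: 00 40 ⇒ word 0x4000 (little)
  opcode bits[15:12]=0x4: cmp/RR
  [11:9] rd=0 = R0
  [8:6] rs=0 = R0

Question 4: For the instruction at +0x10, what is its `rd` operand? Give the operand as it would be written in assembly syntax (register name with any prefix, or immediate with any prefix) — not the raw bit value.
@+10  little-endian(c0 4c) = 0x4cc0
  opcode bits[15:12]=0x4: cmp/RR
  [11:9] rd=6 = R6
  [8:6] rs=3 = R3

R6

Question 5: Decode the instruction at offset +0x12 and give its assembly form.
lw R5, R3

+0x12: c0 2a ⇒ word 0x2ac0 (little)
  top 4b → 0x2 → lw [RR]
  [11:9] rd=5 = R5
  [8:6] rs=3 = R3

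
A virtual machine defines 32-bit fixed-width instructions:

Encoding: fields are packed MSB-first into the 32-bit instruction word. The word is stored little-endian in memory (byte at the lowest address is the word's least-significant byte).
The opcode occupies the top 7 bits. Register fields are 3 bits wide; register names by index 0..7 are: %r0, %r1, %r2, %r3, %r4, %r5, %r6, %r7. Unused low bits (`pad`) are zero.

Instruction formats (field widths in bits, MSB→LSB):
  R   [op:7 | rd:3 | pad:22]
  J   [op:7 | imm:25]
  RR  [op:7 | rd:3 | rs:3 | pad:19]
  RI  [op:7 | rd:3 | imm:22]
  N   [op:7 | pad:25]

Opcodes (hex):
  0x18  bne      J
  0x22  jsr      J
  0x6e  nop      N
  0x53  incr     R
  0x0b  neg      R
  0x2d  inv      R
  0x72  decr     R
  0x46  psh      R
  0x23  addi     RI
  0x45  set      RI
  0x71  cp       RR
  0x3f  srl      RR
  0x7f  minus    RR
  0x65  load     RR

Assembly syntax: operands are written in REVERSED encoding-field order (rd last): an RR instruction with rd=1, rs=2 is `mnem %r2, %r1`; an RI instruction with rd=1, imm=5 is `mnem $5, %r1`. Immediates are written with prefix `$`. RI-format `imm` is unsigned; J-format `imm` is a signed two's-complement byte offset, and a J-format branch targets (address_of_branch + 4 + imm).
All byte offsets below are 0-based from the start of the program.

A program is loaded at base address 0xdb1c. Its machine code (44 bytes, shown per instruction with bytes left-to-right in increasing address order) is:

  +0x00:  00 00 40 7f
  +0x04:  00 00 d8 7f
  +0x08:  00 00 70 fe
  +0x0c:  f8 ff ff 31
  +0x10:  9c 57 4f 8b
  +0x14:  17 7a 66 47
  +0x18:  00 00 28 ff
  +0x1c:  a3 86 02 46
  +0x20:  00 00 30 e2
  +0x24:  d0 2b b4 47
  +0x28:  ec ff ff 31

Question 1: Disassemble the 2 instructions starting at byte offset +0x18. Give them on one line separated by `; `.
+0x18: 00 00 28 ff ⇒ word 0xff280000 (little)
  op=0xff280000>>25=0x7f ⇒ minus (RR)
  rd: (w>>22)&0x7=0x4 → %r4
  rs: (w>>19)&0x7=0x5 → %r5
+0x1c: a3 86 02 46 ⇒ word 0x460286a3 (little)
  op=0x460286a3>>25=0x23 ⇒ addi (RI)
  rd: (w>>22)&0x7=0x0 → %r0
  imm: (w>>0)&0x3fffff=0x286a3 → $165539

minus %r5, %r4; addi $165539, %r0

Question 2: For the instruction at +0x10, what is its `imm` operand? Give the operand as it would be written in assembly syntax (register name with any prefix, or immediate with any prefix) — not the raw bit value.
+0x10: 9c 57 4f 8b ⇒ word 0x8b4f579c (little)
  opcode bits[31:25]=0x45: set/RI
  rd: (w>>22)&0x7=0x5 → %r5
  imm: (w>>0)&0x3fffff=0xf579c → $1005468

$1005468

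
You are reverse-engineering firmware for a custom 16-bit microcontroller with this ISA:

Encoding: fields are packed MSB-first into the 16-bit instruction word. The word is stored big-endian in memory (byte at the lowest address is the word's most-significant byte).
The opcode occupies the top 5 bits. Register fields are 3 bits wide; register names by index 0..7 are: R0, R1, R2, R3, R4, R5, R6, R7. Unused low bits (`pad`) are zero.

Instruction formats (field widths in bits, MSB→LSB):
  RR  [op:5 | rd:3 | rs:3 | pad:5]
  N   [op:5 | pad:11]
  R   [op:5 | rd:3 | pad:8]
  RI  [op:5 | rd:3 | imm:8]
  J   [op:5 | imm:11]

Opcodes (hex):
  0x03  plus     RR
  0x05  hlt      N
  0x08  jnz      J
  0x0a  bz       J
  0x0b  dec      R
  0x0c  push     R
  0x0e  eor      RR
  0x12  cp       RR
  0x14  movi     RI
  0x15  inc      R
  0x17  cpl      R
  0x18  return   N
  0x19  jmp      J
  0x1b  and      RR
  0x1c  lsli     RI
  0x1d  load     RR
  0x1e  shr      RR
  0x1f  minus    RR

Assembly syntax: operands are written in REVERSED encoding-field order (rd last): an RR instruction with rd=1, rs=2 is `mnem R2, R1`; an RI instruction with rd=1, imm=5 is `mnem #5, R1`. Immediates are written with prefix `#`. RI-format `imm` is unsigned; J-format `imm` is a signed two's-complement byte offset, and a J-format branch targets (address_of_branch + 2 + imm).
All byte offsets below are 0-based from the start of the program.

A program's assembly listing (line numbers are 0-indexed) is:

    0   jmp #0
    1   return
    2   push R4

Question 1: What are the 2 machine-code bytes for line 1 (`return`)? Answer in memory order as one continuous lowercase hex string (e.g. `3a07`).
c000

1. return fields op=0x18:5|pad=0:11 → word c000h → c0 00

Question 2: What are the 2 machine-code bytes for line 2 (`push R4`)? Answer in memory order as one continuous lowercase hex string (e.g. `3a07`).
6400

2. push fields op=0xc:5|rd=4:3|pad=0:8 → word 6400h → 64 00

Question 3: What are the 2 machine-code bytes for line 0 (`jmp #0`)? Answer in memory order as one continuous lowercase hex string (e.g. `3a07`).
c800

L0: jmp op=0x19:5|imm=0:11 ⇒ 0xc800 ⇒ big c8 00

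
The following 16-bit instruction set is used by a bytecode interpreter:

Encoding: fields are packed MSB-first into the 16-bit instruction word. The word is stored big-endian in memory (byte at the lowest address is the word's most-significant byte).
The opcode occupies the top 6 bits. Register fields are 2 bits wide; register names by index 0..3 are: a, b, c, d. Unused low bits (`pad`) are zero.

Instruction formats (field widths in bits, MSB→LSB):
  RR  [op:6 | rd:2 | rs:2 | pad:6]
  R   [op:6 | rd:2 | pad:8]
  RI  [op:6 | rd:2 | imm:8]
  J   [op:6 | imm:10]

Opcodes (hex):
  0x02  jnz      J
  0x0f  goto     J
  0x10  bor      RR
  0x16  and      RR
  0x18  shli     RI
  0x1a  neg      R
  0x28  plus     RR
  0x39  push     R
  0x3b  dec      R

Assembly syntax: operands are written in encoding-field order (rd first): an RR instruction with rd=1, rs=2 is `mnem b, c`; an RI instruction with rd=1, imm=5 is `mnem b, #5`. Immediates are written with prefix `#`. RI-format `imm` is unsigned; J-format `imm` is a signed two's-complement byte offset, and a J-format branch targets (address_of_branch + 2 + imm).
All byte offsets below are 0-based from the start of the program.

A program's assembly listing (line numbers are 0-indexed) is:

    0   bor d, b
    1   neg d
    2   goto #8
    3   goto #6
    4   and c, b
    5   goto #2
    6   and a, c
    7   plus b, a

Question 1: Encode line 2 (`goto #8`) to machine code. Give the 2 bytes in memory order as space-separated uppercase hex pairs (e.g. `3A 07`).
2. goto fields op=0xf:6|imm=8:10 → word 3c08h → 3c 08

3C 08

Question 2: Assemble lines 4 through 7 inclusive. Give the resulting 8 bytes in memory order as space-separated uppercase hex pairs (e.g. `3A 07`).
L4: and op=0x16:6|rd=2:2|rs=1:2|pad=0:6 ⇒ 0x5a40 ⇒ big 5a 40
L5: goto op=0xf:6|imm=2:10 ⇒ 0x3c02 ⇒ big 3c 02
L6: and op=0x16:6|rd=0:2|rs=2:2|pad=0:6 ⇒ 0x5880 ⇒ big 58 80
L7: plus op=0x28:6|rd=1:2|rs=0:2|pad=0:6 ⇒ 0xa100 ⇒ big a1 00

5A 40 3C 02 58 80 A1 00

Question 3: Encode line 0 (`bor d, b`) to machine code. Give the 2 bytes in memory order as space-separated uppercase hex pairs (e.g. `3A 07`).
L0: bor op=0x10:6|rd=3:2|rs=1:2|pad=0:6 ⇒ 0x4340 ⇒ big 43 40

43 40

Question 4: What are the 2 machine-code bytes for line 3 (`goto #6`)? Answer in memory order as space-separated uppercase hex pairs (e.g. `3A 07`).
3. goto fields op=0xf:6|imm=6:10 → word 3c06h → 3c 06

3C 06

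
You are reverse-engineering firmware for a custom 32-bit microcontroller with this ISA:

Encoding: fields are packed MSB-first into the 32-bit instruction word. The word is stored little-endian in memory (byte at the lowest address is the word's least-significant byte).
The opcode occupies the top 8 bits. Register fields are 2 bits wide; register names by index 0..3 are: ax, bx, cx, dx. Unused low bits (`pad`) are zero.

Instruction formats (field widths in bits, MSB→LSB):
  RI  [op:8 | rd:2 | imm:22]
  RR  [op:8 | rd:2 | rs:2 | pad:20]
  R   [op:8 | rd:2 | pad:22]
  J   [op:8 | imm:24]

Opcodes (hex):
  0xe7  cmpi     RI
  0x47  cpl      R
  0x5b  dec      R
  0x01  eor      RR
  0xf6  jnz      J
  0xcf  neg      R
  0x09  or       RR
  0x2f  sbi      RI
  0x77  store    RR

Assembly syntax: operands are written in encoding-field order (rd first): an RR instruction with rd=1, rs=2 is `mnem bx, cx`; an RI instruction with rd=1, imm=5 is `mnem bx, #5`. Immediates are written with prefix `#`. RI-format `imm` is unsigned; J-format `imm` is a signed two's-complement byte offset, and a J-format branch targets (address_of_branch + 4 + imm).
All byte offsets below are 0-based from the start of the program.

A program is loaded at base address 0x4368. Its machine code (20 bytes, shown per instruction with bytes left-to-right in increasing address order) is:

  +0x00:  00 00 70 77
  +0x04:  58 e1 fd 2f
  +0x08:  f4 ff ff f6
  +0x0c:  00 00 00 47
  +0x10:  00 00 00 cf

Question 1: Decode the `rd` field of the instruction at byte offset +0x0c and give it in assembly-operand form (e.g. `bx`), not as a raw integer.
off 0x0c: read 00 00 00 47 as little → 0x47000000
  opcode bits[31:24]=0x47: cpl/R
  rd: (w>>22)&0x3=0x0 → ax

ax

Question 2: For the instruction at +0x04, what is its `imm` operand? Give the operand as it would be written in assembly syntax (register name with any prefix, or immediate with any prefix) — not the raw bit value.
[04] 58 e1 fd 2f → 0x2ffde158
  top 8b → 0x2f → sbi [RI]
  rd@[23:22]=0x3 ⇒ dx
  imm@[21:0]=0x3de158 ⇒ #4055384

#4055384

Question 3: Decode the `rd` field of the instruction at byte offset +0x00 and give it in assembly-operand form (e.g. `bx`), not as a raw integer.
off 0x00: read 00 00 70 77 as little → 0x77700000
  top 8b → 0x77 → store [RR]
  rd@[23:22]=0x1 ⇒ bx
  rs@[21:20]=0x3 ⇒ dx

bx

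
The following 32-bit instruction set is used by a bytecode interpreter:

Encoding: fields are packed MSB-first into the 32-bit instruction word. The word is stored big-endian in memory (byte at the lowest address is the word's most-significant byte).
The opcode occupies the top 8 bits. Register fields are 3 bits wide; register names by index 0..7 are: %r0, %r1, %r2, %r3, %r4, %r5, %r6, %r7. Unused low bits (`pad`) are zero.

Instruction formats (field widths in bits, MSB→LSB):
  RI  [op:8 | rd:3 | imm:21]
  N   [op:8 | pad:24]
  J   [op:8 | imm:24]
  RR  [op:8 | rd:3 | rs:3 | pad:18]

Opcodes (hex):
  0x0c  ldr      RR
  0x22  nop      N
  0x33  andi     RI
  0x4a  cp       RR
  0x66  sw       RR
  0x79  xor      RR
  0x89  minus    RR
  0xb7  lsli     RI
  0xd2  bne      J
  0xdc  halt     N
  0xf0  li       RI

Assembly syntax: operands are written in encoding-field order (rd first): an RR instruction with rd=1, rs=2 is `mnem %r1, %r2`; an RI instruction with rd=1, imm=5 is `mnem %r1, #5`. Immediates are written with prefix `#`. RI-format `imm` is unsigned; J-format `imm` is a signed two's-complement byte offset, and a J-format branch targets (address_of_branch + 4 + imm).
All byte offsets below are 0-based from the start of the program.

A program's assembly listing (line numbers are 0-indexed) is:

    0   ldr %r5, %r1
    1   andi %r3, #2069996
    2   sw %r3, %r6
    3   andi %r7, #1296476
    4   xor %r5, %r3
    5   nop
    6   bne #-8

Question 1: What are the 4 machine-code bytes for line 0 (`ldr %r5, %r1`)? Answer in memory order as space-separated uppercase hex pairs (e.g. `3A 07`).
0C A4 00 00

L0: ldr op=0xc:8|rd=5:3|rs=1:3|pad=0:18 ⇒ 0x0ca40000 ⇒ big 0c a4 00 00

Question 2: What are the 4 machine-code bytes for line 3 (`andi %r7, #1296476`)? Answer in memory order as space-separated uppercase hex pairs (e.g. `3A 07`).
3. andi fields op=0x33:8|rd=7:3|imm=1296476:21 → word 33f3c85ch → 33 f3 c8 5c

33 F3 C8 5C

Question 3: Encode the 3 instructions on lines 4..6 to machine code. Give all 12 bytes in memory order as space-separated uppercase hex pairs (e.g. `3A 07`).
4. xor fields op=0x79:8|rd=5:3|rs=3:3|pad=0:18 → word 79ac0000h → 79 ac 00 00
5. nop fields op=0x22:8|pad=0:24 → word 22000000h → 22 00 00 00
6. bne fields op=0xd2:8|imm=-8:24 → word d2fffff8h → d2 ff ff f8

79 AC 00 00 22 00 00 00 D2 FF FF F8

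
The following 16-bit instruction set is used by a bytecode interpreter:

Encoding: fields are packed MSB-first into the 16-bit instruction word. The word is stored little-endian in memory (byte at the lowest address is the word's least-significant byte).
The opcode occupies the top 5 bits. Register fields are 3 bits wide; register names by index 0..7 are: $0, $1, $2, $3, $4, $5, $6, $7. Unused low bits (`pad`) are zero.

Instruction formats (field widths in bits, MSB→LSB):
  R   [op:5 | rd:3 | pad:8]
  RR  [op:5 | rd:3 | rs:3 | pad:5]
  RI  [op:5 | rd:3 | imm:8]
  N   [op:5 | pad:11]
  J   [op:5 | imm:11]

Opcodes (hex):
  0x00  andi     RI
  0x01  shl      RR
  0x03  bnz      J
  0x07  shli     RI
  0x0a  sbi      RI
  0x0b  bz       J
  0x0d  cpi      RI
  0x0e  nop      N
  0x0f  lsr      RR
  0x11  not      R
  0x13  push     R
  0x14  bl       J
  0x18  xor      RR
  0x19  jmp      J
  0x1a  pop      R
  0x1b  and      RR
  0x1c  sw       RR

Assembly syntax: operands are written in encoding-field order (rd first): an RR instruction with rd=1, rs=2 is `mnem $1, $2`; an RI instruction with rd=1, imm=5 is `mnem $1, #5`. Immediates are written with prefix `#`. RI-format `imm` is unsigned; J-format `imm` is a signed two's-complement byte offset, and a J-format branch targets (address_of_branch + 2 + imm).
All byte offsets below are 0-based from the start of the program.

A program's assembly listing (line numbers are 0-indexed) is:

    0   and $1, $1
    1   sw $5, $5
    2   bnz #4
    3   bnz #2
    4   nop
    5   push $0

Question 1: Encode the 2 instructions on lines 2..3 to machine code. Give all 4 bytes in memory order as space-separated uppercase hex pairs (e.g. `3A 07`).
04 18 02 18

line 2 (bnz): pack op=0x3:5|imm=4:11 = 0x1804; little→ 04 18
line 3 (bnz): pack op=0x3:5|imm=2:11 = 0x1802; little→ 02 18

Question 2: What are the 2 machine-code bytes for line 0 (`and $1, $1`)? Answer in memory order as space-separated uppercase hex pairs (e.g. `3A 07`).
20 D9

0. and fields op=0x1b:5|rd=1:3|rs=1:3|pad=0:5 → word d920h → 20 d9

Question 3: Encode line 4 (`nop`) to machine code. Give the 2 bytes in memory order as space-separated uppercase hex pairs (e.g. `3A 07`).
L4: nop op=0xe:5|pad=0:11 ⇒ 0x7000 ⇒ little 00 70

00 70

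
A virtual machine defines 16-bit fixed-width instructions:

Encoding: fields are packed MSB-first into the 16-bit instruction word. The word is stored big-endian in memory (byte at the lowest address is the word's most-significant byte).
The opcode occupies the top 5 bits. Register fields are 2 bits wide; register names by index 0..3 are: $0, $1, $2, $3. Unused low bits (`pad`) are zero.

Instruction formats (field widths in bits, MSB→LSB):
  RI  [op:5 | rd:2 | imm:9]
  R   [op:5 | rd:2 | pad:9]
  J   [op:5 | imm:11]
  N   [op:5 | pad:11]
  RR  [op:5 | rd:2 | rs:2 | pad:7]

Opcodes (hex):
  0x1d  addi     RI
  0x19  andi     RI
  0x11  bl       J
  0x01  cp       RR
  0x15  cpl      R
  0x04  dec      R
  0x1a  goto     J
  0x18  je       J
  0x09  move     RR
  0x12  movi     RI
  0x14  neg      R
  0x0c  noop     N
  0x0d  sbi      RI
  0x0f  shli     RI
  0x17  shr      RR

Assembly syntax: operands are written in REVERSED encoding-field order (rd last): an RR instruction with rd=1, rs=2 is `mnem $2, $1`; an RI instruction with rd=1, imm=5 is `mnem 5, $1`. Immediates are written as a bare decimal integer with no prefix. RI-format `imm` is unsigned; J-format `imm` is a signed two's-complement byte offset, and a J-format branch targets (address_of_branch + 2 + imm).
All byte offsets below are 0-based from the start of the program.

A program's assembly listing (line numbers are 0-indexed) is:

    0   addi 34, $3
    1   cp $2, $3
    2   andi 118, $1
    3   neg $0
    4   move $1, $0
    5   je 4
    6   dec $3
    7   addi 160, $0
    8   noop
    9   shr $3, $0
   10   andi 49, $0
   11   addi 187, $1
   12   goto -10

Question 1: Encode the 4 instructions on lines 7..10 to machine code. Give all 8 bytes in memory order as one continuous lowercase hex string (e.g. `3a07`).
line 7 (addi): pack op=0x1d:5|rd=0:2|imm=160:9 = 0xe8a0; big→ e8 a0
line 8 (noop): pack op=0xc:5|pad=0:11 = 0x6000; big→ 60 00
line 9 (shr): pack op=0x17:5|rd=0:2|rs=3:2|pad=0:7 = 0xb980; big→ b9 80
line 10 (andi): pack op=0x19:5|rd=0:2|imm=49:9 = 0xc831; big→ c8 31

e8a06000b980c831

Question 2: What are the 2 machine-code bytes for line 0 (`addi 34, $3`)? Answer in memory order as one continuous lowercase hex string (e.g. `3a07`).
ee22

L0: addi op=0x1d:5|rd=3:2|imm=34:9 ⇒ 0xee22 ⇒ big ee 22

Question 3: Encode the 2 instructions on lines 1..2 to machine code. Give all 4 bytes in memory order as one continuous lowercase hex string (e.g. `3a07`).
0f00ca76

L1: cp op=0x1:5|rd=3:2|rs=2:2|pad=0:7 ⇒ 0x0f00 ⇒ big 0f 00
L2: andi op=0x19:5|rd=1:2|imm=118:9 ⇒ 0xca76 ⇒ big ca 76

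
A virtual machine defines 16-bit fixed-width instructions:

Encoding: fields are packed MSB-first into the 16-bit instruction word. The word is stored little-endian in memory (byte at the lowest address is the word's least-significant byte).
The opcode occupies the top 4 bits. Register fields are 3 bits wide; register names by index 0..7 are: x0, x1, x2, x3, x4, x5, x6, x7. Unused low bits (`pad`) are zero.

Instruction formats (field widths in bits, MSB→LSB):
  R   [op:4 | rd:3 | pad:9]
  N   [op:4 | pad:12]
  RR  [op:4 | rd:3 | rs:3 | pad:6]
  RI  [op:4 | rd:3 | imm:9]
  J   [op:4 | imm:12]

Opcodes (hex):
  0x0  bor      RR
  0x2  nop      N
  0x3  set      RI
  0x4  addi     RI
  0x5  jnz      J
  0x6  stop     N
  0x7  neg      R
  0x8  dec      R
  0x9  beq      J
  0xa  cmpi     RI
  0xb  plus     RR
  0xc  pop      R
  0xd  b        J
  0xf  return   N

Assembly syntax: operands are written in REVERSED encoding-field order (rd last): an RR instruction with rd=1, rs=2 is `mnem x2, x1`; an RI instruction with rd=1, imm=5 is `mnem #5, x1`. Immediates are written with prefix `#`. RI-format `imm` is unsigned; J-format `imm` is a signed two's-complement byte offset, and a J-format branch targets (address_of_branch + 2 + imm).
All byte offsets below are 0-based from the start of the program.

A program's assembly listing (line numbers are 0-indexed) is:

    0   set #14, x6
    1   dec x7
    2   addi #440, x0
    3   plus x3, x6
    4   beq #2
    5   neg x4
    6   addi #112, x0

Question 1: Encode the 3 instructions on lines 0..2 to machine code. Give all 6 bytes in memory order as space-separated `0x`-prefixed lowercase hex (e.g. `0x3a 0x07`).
line 0 (set): pack op=0x3:4|rd=6:3|imm=14:9 = 0x3c0e; little→ 0e 3c
line 1 (dec): pack op=0x8:4|rd=7:3|pad=0:9 = 0x8e00; little→ 00 8e
line 2 (addi): pack op=0x4:4|rd=0:3|imm=440:9 = 0x41b8; little→ b8 41

0x0e 0x3c 0x00 0x8e 0xb8 0x41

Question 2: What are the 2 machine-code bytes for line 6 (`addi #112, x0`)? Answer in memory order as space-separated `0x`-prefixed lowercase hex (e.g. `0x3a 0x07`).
0x70 0x40

6. addi fields op=0x4:4|rd=0:3|imm=112:9 → word 4070h → 70 40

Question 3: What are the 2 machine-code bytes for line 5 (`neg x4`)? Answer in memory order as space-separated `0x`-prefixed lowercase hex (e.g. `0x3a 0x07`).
0x00 0x78

L5: neg op=0x7:4|rd=4:3|pad=0:9 ⇒ 0x7800 ⇒ little 00 78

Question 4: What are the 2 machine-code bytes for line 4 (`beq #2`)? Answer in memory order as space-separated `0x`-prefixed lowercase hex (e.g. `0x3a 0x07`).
0x02 0x90

line 4 (beq): pack op=0x9:4|imm=2:12 = 0x9002; little→ 02 90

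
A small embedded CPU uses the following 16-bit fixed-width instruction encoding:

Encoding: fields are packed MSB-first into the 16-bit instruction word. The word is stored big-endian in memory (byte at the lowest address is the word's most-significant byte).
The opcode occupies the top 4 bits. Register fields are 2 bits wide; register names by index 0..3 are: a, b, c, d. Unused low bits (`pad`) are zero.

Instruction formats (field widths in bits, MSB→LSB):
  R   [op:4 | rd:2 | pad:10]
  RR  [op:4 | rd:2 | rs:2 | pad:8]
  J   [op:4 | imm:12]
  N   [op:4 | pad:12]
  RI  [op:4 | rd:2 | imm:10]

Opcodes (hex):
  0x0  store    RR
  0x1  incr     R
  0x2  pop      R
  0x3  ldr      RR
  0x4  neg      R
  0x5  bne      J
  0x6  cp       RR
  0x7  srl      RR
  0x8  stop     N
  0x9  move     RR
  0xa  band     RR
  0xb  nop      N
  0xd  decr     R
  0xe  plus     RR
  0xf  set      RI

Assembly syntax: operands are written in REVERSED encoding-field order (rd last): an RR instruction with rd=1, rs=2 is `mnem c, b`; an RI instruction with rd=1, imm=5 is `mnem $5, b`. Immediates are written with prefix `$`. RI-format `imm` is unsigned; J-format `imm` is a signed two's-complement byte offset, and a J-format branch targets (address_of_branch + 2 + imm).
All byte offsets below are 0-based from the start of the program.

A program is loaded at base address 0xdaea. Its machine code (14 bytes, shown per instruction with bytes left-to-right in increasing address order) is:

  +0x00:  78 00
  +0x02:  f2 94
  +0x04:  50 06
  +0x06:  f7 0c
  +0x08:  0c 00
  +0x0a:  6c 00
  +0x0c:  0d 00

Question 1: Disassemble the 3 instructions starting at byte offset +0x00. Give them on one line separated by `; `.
[00] 78 00 → 0x7800
  opcode bits[15:12]=0x7: srl/RR
  rd@[11:10]=0x2 ⇒ c
  rs@[9:8]=0x0 ⇒ a
[02] f2 94 → 0xf294
  opcode bits[15:12]=0xf: set/RI
  rd@[11:10]=0x0 ⇒ a
  imm@[9:0]=0x294 ⇒ $660
[04] 50 06 → 0x5006
  opcode bits[15:12]=0x5: bne/J
  imm@[11:0]=0x6 ⇒ $6

srl a, c; set $660, a; bne $6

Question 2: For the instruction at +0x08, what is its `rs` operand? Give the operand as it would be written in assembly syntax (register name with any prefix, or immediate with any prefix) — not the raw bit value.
a

[08] 0c 00 → 0x0c00
  opcode bits[15:12]=0x0: store/RR
  [11:10] rd=3 = d
  [9:8] rs=0 = a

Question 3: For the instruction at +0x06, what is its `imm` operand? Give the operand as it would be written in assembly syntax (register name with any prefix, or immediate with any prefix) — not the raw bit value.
$780

@+06  big-endian(f7 0c) = 0xf70c
  opcode bits[15:12]=0xf: set/RI
  rd@[11:10]=0x1 ⇒ b
  imm@[9:0]=0x30c ⇒ $780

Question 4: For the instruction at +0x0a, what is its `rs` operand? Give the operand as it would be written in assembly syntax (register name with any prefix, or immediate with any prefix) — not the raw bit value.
off 0x0a: read 6c 00 as big → 0x6c00
  opcode bits[15:12]=0x6: cp/RR
  rd@[11:10]=0x3 ⇒ d
  rs@[9:8]=0x0 ⇒ a

a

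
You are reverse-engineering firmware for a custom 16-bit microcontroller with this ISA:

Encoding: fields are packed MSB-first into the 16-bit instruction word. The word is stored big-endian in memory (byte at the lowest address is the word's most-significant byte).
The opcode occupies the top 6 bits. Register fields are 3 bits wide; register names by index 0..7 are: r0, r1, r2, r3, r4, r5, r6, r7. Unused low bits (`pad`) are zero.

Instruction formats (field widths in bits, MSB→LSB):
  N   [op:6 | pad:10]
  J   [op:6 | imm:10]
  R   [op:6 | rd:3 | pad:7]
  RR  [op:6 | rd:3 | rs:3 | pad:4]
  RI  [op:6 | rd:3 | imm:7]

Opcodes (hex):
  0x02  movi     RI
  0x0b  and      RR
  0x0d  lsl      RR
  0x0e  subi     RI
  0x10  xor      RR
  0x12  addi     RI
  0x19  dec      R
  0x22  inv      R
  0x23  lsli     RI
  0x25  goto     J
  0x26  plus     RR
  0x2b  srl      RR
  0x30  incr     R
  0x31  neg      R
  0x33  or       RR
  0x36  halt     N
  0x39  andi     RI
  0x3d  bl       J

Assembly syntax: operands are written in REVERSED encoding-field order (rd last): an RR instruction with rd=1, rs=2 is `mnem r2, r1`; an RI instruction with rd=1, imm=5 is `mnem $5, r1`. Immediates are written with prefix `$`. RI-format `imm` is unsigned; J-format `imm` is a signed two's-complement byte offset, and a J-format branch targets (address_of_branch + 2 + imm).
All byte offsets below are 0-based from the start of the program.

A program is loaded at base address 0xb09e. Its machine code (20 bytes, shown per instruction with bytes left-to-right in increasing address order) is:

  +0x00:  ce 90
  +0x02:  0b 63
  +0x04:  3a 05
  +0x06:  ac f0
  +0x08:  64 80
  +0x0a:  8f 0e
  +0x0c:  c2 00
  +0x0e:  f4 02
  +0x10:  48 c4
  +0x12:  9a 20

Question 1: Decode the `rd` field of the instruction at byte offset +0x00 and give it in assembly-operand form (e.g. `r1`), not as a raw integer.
r5

[00] ce 90 → 0xce90
  opcode bits[15:10]=0x33: or/RR
  rd: (w>>7)&0x7=0x5 → r5
  rs: (w>>4)&0x7=0x1 → r1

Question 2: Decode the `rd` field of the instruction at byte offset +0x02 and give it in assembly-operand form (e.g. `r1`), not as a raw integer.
r6

off 0x02: read 0b 63 as big → 0x0b63
  top 6b → 0x2 → movi [RI]
  rd: (w>>7)&0x7=0x6 → r6
  imm: (w>>0)&0x7f=0x63 → $99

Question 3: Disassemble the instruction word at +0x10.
addi $68, r1

[10] 48 c4 → 0x48c4
  top 6b → 0x12 → addi [RI]
  rd: (w>>7)&0x7=0x1 → r1
  imm: (w>>0)&0x7f=0x44 → $68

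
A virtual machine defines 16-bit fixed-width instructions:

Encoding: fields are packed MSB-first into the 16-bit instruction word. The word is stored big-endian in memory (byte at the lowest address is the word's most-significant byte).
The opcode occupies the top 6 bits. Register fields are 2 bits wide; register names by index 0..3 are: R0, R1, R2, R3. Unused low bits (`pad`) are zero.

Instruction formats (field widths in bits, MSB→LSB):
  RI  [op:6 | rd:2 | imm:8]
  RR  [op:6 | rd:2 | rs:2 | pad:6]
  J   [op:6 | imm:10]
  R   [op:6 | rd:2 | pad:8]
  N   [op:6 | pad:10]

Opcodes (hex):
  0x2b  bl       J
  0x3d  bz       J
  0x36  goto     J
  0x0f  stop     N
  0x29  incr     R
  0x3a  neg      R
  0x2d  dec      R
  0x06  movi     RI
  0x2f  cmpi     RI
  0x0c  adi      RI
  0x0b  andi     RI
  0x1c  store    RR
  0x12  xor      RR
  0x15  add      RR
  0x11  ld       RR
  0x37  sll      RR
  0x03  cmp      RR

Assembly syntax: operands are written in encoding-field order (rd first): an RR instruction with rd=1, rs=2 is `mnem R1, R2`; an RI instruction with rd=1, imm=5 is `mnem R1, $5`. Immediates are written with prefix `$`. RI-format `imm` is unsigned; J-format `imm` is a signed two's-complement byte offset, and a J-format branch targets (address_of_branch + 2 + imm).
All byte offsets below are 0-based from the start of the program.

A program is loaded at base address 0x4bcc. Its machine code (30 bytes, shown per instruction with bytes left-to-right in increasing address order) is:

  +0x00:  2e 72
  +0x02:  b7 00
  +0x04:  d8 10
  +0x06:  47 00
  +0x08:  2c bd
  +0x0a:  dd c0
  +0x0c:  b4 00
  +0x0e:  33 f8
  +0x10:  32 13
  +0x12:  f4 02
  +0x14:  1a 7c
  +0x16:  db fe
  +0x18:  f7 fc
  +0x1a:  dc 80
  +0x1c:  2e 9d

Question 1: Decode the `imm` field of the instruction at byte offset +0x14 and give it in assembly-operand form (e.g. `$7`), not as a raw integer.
$124

@+14  big-endian(1a 7c) = 0x1a7c
  opcode bits[15:10]=0x6: movi/RI
  rd@[9:8]=0x2 ⇒ R2
  imm@[7:0]=0x7c ⇒ $124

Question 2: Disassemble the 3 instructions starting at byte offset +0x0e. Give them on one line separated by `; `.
+0x0e: 33 f8 ⇒ word 0x33f8 (big)
  op=0x33f8>>10=0xc ⇒ adi (RI)
  rd: (w>>8)&0x3=0x3 → R3
  imm: (w>>0)&0xff=0xf8 → $248
+0x10: 32 13 ⇒ word 0x3213 (big)
  op=0x3213>>10=0xc ⇒ adi (RI)
  rd: (w>>8)&0x3=0x2 → R2
  imm: (w>>0)&0xff=0x13 → $19
+0x12: f4 02 ⇒ word 0xf402 (big)
  op=0xf402>>10=0x3d ⇒ bz (J)
  imm: (w>>0)&0x3ff=0x2 → $2

adi R3, $248; adi R2, $19; bz $2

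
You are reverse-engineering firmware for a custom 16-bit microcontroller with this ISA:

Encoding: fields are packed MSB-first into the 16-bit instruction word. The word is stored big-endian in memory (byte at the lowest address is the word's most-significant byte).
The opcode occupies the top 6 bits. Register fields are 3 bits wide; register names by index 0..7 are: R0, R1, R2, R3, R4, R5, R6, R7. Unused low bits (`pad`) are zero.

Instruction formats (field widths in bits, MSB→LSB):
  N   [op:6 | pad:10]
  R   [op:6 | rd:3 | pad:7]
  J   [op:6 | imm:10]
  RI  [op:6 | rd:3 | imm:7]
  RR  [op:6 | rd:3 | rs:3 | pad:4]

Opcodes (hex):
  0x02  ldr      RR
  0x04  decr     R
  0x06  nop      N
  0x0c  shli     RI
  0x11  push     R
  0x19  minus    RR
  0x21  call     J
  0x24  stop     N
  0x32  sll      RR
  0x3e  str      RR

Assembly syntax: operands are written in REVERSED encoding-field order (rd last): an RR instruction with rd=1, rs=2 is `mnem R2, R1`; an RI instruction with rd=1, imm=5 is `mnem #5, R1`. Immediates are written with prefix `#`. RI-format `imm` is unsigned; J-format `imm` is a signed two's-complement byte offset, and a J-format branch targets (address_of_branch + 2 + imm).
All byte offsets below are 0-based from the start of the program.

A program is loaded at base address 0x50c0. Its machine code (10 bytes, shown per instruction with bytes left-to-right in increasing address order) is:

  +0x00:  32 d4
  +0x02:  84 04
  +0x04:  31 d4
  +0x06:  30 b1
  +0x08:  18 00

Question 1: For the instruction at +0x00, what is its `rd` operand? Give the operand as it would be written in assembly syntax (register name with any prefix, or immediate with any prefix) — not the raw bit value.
@+00  big-endian(32 d4) = 0x32d4
  op=0x32d4>>10=0xc ⇒ shli (RI)
  [9:7] rd=5 = R5
  [6:0] imm=84 = #84

R5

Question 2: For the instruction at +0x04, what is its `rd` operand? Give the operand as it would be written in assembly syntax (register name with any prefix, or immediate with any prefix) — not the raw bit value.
[04] 31 d4 → 0x31d4
  opcode bits[15:10]=0xc: shli/RI
  rd: (w>>7)&0x7=0x3 → R3
  imm: (w>>0)&0x7f=0x54 → #84

R3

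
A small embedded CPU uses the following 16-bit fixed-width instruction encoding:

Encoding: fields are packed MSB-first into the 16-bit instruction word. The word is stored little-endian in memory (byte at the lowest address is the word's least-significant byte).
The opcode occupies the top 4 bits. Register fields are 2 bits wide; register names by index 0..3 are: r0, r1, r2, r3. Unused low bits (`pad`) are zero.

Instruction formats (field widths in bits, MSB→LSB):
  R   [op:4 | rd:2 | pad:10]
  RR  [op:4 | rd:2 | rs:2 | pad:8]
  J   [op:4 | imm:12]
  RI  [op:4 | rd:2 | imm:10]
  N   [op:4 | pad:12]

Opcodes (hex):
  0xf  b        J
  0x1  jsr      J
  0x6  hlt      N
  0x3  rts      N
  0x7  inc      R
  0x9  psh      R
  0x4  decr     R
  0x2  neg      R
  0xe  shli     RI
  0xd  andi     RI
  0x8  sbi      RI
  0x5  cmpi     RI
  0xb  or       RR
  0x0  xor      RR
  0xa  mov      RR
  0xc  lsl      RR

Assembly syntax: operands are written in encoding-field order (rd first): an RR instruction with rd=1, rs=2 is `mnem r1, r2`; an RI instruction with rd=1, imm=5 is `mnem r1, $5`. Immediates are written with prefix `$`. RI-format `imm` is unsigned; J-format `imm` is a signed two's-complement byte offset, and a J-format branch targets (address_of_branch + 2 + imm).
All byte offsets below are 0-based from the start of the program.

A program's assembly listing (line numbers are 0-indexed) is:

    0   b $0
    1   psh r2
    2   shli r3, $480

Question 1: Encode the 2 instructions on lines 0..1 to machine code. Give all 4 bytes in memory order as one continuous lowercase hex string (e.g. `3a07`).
0. b fields op=0xf:4|imm=0:12 → word f000h → 00 f0
1. psh fields op=0x9:4|rd=2:2|pad=0:10 → word 9800h → 00 98

00f00098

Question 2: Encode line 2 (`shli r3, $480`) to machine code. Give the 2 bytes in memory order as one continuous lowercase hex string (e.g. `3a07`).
e0ed

line 2 (shli): pack op=0xe:4|rd=3:2|imm=480:10 = 0xede0; little→ e0 ed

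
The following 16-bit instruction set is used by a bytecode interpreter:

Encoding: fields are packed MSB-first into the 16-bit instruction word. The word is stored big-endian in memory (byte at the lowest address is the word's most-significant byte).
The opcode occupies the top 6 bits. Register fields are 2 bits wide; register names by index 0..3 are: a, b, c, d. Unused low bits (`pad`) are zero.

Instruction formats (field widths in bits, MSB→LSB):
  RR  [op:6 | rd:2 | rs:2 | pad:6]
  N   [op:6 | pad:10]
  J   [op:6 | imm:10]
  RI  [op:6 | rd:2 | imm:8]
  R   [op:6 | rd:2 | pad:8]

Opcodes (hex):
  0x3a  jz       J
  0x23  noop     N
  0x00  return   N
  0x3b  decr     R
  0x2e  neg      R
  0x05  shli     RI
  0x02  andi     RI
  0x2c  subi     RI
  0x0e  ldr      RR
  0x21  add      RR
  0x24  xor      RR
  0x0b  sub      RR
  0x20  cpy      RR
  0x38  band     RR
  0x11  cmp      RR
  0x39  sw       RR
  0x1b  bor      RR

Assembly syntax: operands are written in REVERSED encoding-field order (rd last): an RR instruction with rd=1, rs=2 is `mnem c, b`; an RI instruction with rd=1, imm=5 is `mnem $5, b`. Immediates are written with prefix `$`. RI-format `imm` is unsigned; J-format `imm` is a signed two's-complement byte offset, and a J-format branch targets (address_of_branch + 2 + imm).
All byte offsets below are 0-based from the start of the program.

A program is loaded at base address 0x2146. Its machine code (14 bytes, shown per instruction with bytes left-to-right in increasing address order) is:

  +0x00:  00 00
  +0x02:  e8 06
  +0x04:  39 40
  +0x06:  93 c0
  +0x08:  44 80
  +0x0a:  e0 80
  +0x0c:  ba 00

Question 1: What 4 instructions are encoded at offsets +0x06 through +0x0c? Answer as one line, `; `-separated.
xor d, d; cmp c, a; band c, a; neg c

+0x06: 93 c0 ⇒ word 0x93c0 (big)
  op=0x93c0>>10=0x24 ⇒ xor (RR)
  rd: (w>>8)&0x3=0x3 → d
  rs: (w>>6)&0x3=0x3 → d
+0x08: 44 80 ⇒ word 0x4480 (big)
  op=0x4480>>10=0x11 ⇒ cmp (RR)
  rd: (w>>8)&0x3=0x0 → a
  rs: (w>>6)&0x3=0x2 → c
+0x0a: e0 80 ⇒ word 0xe080 (big)
  op=0xe080>>10=0x38 ⇒ band (RR)
  rd: (w>>8)&0x3=0x0 → a
  rs: (w>>6)&0x3=0x2 → c
+0x0c: ba 00 ⇒ word 0xba00 (big)
  op=0xba00>>10=0x2e ⇒ neg (R)
  rd: (w>>8)&0x3=0x2 → c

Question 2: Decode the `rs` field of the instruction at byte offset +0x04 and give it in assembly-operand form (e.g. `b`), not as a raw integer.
@+04  big-endian(39 40) = 0x3940
  opcode bits[15:10]=0xe: ldr/RR
  rd@[9:8]=0x1 ⇒ b
  rs@[7:6]=0x1 ⇒ b

b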